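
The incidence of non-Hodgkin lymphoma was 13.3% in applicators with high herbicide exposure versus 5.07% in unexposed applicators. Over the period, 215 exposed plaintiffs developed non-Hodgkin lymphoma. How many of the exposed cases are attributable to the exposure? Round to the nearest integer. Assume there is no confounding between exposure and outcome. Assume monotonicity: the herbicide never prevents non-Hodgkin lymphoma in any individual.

p₁ = 0.133, p₀ = 0.0507.
PN = (p₁ − p₀)/p₁ = (0.133 − 0.0507) / 0.133 ≈ 0.61880.
Attributable cases ≈ PN × (exposed cases) = 0.61880 × 215 ≈ 133.04.

about 133 cases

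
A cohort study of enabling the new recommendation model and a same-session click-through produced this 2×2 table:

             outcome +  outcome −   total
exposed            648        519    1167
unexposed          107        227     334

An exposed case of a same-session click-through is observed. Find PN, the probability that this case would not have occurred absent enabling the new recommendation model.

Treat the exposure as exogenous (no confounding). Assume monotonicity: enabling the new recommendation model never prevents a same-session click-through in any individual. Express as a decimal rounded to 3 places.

PN ≈ 0.423

p₁ = P(outcome | exposed) = 648/1167 = 0.55527
p₀ = P(outcome | unexposed) = 107/334 = 0.32036
Under exogeneity and monotonicity, PN = (p₁ − p₀)/p₁.
PN = (0.55527 − 0.32036) / 0.55527 ≈ 0.4231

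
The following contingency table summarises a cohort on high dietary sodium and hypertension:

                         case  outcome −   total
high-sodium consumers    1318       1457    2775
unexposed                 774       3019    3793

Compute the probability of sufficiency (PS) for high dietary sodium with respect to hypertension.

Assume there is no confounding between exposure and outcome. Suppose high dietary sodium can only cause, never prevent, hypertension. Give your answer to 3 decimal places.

PS ≈ 0.340

p₁ = P(outcome | exposed) = 1318/2775 = 0.47495
p₀ = P(outcome | unexposed) = 774/3793 = 0.20406
Under exogeneity and monotonicity, PS = (p₁ − p₀)/(1 − p₀).
PS = (0.47495 − 0.20406) / 0.79594 ≈ 0.3403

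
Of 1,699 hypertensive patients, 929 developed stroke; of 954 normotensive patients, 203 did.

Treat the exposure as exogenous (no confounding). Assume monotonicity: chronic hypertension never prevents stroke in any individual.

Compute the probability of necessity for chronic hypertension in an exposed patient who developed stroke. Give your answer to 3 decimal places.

PN ≈ 0.611

p₁ = P(outcome | exposed) = 929/1699 = 0.54679
p₀ = P(outcome | unexposed) = 203/954 = 0.21279
Under exogeneity and monotonicity, PN = (p₁ − p₀) / p₁.
PN = (0.54679 − 0.21279) / 0.54679 = 0.334 / 0.54679 ≈ 0.6108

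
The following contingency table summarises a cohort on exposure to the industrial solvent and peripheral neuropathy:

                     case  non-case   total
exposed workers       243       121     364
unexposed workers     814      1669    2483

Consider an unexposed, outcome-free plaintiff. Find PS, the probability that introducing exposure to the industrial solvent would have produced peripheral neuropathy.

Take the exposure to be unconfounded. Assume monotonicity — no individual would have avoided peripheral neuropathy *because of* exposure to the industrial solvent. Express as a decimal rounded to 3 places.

PS ≈ 0.505

p₁ = P(outcome | exposed) = 243/364 = 0.66758
p₀ = P(outcome | unexposed) = 814/2483 = 0.32783
Under exogeneity and monotonicity, PS = (p₁ − p₀)/(1 − p₀).
PS = (0.66758 − 0.32783) / 0.67217 ≈ 0.5055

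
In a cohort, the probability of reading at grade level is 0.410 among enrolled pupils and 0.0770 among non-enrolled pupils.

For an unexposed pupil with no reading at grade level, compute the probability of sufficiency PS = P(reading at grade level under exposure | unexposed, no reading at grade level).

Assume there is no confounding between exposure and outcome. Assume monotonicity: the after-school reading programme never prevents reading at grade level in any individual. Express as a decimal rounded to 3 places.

Let p₁ = 0.41, p₀ = 0.077.
Under exogeneity and monotonicity, PS = (p₁ − p₀) / (1 − p₀).
PS = (0.41 − 0.077) / (1 − 0.077) = 0.333 / 0.923 ≈ 0.3608

PS ≈ 0.361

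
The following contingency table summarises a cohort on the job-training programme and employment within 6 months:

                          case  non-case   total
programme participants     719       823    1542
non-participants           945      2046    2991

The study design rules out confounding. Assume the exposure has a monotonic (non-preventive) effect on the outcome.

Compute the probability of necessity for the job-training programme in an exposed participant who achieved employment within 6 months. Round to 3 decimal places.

p₁ = P(outcome | exposed) = 719/1542 = 0.46628
p₀ = P(outcome | unexposed) = 945/2991 = 0.31595
Under exogeneity and monotonicity, PN = (p₁ − p₀) / p₁.
PN = (0.46628 − 0.31595) / 0.46628 = 0.15033 / 0.46628 ≈ 0.3224

PN ≈ 0.322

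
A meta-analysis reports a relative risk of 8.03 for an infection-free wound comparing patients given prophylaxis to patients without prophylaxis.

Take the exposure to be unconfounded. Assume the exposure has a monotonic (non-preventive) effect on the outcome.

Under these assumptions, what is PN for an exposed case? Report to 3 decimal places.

PN ≈ 0.875

Under exogeneity and monotonicity, PN = (RR − 1) / RR = 1 − 1/RR.
PN = (8.03 − 1) / 8.03 = 7.03 / 8.03 ≈ 0.8755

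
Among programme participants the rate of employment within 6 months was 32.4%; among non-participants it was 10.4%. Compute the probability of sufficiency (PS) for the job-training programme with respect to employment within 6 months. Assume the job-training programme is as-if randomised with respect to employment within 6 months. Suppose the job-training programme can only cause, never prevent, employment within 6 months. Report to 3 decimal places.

PS ≈ 0.246

p₁ = 0.324, p₀ = 0.104.
Under exogeneity and monotonicity, PS = (p₁ − p₀) / (1 − p₀).
PS = (0.324 − 0.104) / (1 − 0.104) = 0.22 / 0.896 ≈ 0.2455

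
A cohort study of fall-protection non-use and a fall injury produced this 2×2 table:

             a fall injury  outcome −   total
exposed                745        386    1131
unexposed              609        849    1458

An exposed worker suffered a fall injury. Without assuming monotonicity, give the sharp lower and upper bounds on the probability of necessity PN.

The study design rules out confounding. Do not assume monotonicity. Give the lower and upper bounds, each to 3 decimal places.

p₁ = P(outcome | exposed) = 745/1131 = 0.65871
p₀ = P(outcome | unexposed) = 609/1458 = 0.4177
Under exogeneity alone the bounds on PN are max{0,(p₁−p₀)/p₁} ≤ PN ≤ min{1,(1−p₀)/p₁}.
  lower = (p₁ − p₀)/p₁ = 0.24101 / 0.65871 ≈ 0.3659
  upper = min{1, (1 − p₀)/p₁} = 0.5823 / 0.65871 ≈ 0.8840

0.366 ≤ PN ≤ 0.884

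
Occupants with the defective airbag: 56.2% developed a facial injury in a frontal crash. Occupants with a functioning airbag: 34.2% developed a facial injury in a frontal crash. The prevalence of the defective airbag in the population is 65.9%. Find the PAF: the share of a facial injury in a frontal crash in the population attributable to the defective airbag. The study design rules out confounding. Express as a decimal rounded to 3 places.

p₁ = 0.562, p₀ = 0.342.
Overall risk P(Y=1) = π·p₁ + (1−π)·p₀ = 0.659×0.562 + 0.341×0.342 = 0.48698.
Under exogeneity, PAF = [P(Y=1) − p₀] / P(Y=1).
PAF = (0.48698 − 0.342) / 0.48698 ≈ 0.2977

PAF ≈ 0.298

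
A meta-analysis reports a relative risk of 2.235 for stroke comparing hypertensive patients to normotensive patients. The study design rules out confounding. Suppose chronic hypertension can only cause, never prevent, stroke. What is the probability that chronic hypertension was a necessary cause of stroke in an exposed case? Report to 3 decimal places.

Under exogeneity and monotonicity, PN = (RR − 1) / RR = 1 − 1/RR.
PN = (2.235 − 1) / 2.235 = 1.235 / 2.235 ≈ 0.5526

PN ≈ 0.553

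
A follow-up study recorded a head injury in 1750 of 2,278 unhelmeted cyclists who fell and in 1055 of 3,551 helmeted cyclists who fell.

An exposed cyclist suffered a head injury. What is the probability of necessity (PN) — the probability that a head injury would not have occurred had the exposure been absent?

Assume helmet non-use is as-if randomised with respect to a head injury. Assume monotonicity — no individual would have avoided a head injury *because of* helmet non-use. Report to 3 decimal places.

p₁ = P(outcome | exposed) = 1750/2278 = 0.76822
p₀ = P(outcome | unexposed) = 1055/3551 = 0.2971
Under exogeneity and monotonicity, PN = (p₁ − p₀) / p₁.
PN = (0.76822 − 0.2971) / 0.76822 = 0.47112 / 0.76822 ≈ 0.6133

PN ≈ 0.613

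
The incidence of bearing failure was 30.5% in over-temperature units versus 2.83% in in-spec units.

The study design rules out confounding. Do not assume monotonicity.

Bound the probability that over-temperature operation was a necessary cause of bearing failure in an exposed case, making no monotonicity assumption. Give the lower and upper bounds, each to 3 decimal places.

0.907 ≤ PN ≤ 1.000

p₁ = 0.305, p₀ = 0.0283.
Under exogeneity alone the bounds on PN are max{0,(p₁−p₀)/p₁} ≤ PN ≤ min{1,(1−p₀)/p₁}.
  lower = (p₁ − p₀)/p₁ = 0.2767 / 0.305 ≈ 0.9072
  upper = min{1, (1 − p₀)/p₁} = 0.9717 / 0.305 ≈ 3.1859 → capped at 1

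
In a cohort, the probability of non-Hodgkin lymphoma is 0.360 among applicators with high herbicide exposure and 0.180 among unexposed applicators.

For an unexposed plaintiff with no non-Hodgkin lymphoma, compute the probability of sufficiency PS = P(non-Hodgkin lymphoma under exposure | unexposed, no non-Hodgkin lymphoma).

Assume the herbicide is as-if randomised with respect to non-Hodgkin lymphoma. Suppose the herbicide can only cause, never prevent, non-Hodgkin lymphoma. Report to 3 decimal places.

PS ≈ 0.220

Let p₁ = 0.36, p₀ = 0.18.
Under exogeneity and monotonicity, PS = (p₁ − p₀) / (1 − p₀).
PS = (0.36 − 0.18) / (1 − 0.18) = 0.18 / 0.82 ≈ 0.2195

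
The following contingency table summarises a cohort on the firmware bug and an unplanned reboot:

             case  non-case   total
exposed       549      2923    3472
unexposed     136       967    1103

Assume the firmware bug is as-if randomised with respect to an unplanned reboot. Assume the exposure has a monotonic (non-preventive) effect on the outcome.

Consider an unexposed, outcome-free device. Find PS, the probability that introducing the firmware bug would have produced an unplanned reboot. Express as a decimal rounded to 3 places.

p₁ = P(outcome | exposed) = 549/3472 = 0.15812
p₀ = P(outcome | unexposed) = 136/1103 = 0.1233
Under exogeneity and monotonicity, PS = (p₁ − p₀)/(1 − p₀).
PS = (0.15812 − 0.1233) / 0.8767 ≈ 0.0397

PS ≈ 0.040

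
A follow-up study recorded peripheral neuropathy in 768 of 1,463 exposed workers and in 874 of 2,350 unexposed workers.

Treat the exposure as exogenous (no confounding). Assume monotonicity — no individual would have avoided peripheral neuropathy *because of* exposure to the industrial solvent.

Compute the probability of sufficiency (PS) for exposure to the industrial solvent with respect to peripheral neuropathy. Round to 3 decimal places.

p₁ = P(outcome | exposed) = 768/1463 = 0.52495
p₀ = P(outcome | unexposed) = 874/2350 = 0.37191
Under exogeneity and monotonicity, PS = (p₁ − p₀) / (1 − p₀).
PS = (0.52495 − 0.37191) / (1 − 0.37191) = 0.15303 / 0.62809 ≈ 0.2437

PS ≈ 0.244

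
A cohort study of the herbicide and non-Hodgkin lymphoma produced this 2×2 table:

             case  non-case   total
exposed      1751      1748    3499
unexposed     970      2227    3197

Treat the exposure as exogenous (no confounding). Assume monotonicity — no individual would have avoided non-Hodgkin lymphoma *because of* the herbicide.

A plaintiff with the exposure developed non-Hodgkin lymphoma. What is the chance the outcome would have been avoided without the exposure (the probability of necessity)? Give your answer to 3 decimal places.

PN ≈ 0.394

p₁ = P(outcome | exposed) = 1751/3499 = 0.50043
p₀ = P(outcome | unexposed) = 970/3197 = 0.30341
Under exogeneity and monotonicity, PN = (p₁ − p₀)/p₁.
PN = (0.50043 − 0.30341) / 0.50043 ≈ 0.3937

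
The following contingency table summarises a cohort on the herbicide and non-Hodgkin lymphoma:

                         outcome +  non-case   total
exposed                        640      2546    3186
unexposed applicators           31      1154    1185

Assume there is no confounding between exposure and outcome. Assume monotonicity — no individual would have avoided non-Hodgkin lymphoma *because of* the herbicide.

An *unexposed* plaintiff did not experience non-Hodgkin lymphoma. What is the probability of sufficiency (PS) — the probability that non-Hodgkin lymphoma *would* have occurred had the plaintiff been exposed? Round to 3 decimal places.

PS ≈ 0.179

p₁ = P(outcome | exposed) = 640/3186 = 0.20088
p₀ = P(outcome | unexposed) = 31/1185 = 0.02616
Under exogeneity and monotonicity, PS = (p₁ − p₀)/(1 − p₀).
PS = (0.20088 − 0.02616) / 0.97384 ≈ 0.1794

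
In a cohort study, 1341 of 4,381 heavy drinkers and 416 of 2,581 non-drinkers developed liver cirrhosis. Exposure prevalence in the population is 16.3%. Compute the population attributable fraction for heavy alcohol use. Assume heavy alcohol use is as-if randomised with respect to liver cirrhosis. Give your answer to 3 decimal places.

p₁ = P(outcome | exposed) = 1341/4381 = 0.30609
p₀ = P(outcome | unexposed) = 416/2581 = 0.16118
Overall risk P(Y=1) = π·p₁ + (1−π)·p₀ = 0.163×0.30609 + 0.837×0.16118 = 0.1848.
Under exogeneity, PAF = [P(Y=1) − p₀] / P(Y=1).
PAF = (0.1848 − 0.16118) / 0.1848 ≈ 0.1278

PAF ≈ 0.128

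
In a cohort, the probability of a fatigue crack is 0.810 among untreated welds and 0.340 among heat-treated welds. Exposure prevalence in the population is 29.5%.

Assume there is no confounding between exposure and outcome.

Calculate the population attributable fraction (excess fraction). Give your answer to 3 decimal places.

Let p₁ = 0.81, p₀ = 0.34.
Overall risk P(Y=1) = π·p₁ + (1−π)·p₀ = 0.295×0.81 + 0.705×0.34 = 0.47865.
Under exogeneity, PAF = [P(Y=1) − p₀] / P(Y=1).
PAF = (0.47865 − 0.34) / 0.47865 ≈ 0.2897

PAF ≈ 0.290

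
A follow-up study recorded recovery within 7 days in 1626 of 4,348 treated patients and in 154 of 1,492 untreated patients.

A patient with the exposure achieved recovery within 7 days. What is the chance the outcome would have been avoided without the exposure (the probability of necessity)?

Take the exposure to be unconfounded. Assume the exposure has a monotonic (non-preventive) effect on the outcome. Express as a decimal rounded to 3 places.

PN ≈ 0.724

p₁ = P(outcome | exposed) = 1626/4348 = 0.37397
p₀ = P(outcome | unexposed) = 154/1492 = 0.10322
Under exogeneity and monotonicity, PN = (p₁ − p₀) / p₁.
PN = (0.37397 − 0.10322) / 0.37397 = 0.27075 / 0.37397 ≈ 0.7240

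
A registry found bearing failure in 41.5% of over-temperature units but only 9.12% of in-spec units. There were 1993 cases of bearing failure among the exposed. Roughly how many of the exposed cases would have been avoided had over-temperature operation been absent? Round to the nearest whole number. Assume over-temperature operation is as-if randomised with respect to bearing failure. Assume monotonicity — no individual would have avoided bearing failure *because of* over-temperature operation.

about 1555 cases

p₁ = 0.415, p₀ = 0.0912.
PN = (p₁ − p₀)/p₁ = (0.415 − 0.0912) / 0.415 ≈ 0.78024.
Attributable cases ≈ PN × (exposed cases) = 0.78024 × 1993 ≈ 1555.02.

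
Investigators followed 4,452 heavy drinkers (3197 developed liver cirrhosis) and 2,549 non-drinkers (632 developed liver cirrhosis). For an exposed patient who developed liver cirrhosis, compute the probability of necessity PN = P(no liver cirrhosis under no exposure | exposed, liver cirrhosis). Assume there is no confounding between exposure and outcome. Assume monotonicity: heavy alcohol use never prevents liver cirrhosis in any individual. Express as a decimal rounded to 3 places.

PN ≈ 0.655

p₁ = P(outcome | exposed) = 3197/4452 = 0.7181
p₀ = P(outcome | unexposed) = 632/2549 = 0.24794
Under exogeneity and monotonicity, PN = (p₁ − p₀) / p₁.
PN = (0.7181 − 0.24794) / 0.7181 = 0.47016 / 0.7181 ≈ 0.6547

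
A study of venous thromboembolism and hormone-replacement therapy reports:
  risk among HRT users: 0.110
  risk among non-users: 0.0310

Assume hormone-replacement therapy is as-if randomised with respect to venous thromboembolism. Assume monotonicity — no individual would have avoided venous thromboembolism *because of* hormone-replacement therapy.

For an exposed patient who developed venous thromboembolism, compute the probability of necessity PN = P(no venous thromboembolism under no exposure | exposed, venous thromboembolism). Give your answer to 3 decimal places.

Let p₁ = 0.11, p₀ = 0.031.
Under exogeneity and monotonicity, PN = (p₁ − p₀) / p₁.
PN = (0.11 − 0.031) / 0.11 = 0.079 / 0.11 ≈ 0.7182

PN ≈ 0.718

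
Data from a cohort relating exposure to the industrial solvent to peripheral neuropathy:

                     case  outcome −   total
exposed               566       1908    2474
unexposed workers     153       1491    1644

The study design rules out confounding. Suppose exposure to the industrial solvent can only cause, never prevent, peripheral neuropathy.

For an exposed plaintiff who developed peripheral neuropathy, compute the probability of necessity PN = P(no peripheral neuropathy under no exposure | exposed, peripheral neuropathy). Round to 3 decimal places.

PN ≈ 0.593

p₁ = P(outcome | exposed) = 566/2474 = 0.22878
p₀ = P(outcome | unexposed) = 153/1644 = 0.093066
Under exogeneity and monotonicity, PN = (p₁ − p₀)/p₁.
PN = (0.22878 − 0.093066) / 0.22878 ≈ 0.5932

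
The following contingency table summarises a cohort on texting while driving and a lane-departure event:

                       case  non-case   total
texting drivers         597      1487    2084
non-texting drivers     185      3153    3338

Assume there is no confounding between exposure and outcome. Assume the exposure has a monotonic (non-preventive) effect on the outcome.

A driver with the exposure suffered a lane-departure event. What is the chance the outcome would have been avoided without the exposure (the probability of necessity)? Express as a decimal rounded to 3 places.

p₁ = P(outcome | exposed) = 597/2084 = 0.28647
p₀ = P(outcome | unexposed) = 185/3338 = 0.055422
Under exogeneity and monotonicity, PN = (p₁ − p₀)/p₁.
PN = (0.28647 − 0.055422) / 0.28647 ≈ 0.8065

PN ≈ 0.807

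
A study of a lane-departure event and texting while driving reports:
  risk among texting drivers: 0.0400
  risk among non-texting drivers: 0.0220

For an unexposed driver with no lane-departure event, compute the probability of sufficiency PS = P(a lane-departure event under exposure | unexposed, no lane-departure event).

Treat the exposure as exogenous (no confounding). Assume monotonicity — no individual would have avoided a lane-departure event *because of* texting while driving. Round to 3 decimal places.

Let p₁ = 0.04, p₀ = 0.022.
Under exogeneity and monotonicity, PS = (p₁ − p₀) / (1 − p₀).
PS = (0.04 − 0.022) / (1 − 0.022) = 0.018 / 0.978 ≈ 0.0184

PS ≈ 0.018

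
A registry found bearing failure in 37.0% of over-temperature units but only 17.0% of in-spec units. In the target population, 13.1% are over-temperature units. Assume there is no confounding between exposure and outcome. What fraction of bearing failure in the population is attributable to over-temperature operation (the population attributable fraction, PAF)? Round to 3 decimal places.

PAF ≈ 0.134

p₁ = 0.37, p₀ = 0.17.
Overall risk P(Y=1) = π·p₁ + (1−π)·p₀ = 0.131×0.37 + 0.869×0.17 = 0.1962.
Under exogeneity, PAF = [P(Y=1) − p₀] / P(Y=1).
PAF = (0.1962 − 0.17) / 0.1962 ≈ 0.1335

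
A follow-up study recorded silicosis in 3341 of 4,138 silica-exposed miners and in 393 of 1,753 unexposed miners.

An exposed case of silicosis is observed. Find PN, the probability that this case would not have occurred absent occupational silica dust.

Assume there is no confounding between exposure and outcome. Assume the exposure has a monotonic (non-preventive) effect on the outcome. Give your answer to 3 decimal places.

PN ≈ 0.722

p₁ = P(outcome | exposed) = 3341/4138 = 0.80739
p₀ = P(outcome | unexposed) = 393/1753 = 0.22419
Under exogeneity and monotonicity, PN = (p₁ − p₀) / p₁.
PN = (0.80739 − 0.22419) / 0.80739 = 0.58321 / 0.80739 ≈ 0.7223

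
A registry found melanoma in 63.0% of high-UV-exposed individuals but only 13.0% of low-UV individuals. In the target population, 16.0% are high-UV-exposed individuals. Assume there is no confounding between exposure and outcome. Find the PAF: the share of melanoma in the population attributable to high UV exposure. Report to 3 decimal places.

p₁ = 0.63, p₀ = 0.13.
Overall risk P(Y=1) = π·p₁ + (1−π)·p₀ = 0.16×0.63 + 0.84×0.13 = 0.21.
Under exogeneity, PAF = [P(Y=1) − p₀] / P(Y=1).
PAF = (0.21 − 0.13) / 0.21 ≈ 0.3810

PAF ≈ 0.381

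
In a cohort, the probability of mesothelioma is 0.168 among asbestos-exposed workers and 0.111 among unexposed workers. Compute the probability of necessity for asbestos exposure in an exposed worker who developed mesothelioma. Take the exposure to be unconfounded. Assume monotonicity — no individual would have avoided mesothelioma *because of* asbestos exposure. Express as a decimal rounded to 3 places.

Let p₁ = 0.168, p₀ = 0.111.
Under exogeneity and monotonicity, PN = (p₁ − p₀) / p₁.
PN = (0.168 − 0.111) / 0.168 = 0.057 / 0.168 ≈ 0.3393

PN ≈ 0.339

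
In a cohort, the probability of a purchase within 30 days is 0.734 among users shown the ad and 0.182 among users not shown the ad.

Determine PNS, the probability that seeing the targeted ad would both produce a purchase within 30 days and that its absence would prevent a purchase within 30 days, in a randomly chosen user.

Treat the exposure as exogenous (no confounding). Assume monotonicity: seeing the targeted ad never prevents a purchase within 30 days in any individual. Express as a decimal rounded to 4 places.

PNS ≈ 0.5520

Let p₁ = 0.734, p₀ = 0.182.
Under exogeneity and monotonicity, PNS = p₁ − p₀.
PNS = 0.734 − 0.182 = 0.552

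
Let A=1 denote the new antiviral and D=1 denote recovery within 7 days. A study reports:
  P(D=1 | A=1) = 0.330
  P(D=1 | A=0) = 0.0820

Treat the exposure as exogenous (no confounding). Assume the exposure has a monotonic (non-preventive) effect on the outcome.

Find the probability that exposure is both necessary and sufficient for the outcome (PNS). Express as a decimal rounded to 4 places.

Let p₁ = 0.33, p₀ = 0.082.
Under exogeneity and monotonicity, PNS = p₁ − p₀.
PNS = 0.33 − 0.082 = 0.248

PNS ≈ 0.2480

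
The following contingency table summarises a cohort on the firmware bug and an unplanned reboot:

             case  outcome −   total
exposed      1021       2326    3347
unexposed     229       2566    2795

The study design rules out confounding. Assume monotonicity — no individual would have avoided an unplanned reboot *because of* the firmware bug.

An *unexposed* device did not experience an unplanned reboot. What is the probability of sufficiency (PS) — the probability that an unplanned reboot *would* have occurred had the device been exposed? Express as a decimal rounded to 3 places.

PS ≈ 0.243

p₁ = P(outcome | exposed) = 1021/3347 = 0.30505
p₀ = P(outcome | unexposed) = 229/2795 = 0.081932
Under exogeneity and monotonicity, PS = (p₁ − p₀)/(1 − p₀).
PS = (0.30505 − 0.081932) / 0.91807 ≈ 0.2430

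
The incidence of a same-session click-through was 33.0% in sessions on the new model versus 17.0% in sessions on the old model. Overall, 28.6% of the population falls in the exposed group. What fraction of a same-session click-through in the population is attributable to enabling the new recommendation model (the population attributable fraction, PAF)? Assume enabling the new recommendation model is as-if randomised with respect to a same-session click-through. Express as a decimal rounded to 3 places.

p₁ = 0.33, p₀ = 0.17.
Overall risk P(Y=1) = π·p₁ + (1−π)·p₀ = 0.286×0.33 + 0.714×0.17 = 0.21576.
Under exogeneity, PAF = [P(Y=1) − p₀] / P(Y=1).
PAF = (0.21576 − 0.17) / 0.21576 ≈ 0.2121

PAF ≈ 0.212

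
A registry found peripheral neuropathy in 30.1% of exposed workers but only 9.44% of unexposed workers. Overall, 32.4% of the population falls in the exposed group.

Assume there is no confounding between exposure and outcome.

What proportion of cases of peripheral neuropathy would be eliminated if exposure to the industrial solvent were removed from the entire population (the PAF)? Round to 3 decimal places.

p₁ = 0.301, p₀ = 0.0944.
Overall risk P(Y=1) = π·p₁ + (1−π)·p₀ = 0.324×0.301 + 0.676×0.0944 = 0.16134.
Under exogeneity, PAF = [P(Y=1) − p₀] / P(Y=1).
PAF = (0.16134 − 0.0944) / 0.16134 ≈ 0.4149

PAF ≈ 0.415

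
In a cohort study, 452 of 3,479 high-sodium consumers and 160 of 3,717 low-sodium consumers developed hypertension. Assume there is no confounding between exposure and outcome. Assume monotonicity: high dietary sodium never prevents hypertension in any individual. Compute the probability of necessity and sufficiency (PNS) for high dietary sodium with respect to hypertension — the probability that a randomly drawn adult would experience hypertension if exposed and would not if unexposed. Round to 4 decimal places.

PNS ≈ 0.0869

p₁ = P(outcome | exposed) = 452/3479 = 0.12992
p₀ = P(outcome | unexposed) = 160/3717 = 0.043045
Under exogeneity and monotonicity, PNS = p₁ − p₀.
PNS = 0.12992 − 0.043045 = 0.086877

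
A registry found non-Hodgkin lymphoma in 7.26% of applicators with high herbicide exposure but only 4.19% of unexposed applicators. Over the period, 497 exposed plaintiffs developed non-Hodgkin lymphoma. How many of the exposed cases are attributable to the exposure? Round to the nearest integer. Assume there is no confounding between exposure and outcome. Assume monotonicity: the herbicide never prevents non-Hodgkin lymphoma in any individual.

p₁ = 0.0726, p₀ = 0.0419.
PN = (p₁ − p₀)/p₁ = (0.0726 − 0.0419) / 0.0726 ≈ 0.42287.
Attributable cases ≈ PN × (exposed cases) = 0.42287 × 497 ≈ 210.16.

about 210 cases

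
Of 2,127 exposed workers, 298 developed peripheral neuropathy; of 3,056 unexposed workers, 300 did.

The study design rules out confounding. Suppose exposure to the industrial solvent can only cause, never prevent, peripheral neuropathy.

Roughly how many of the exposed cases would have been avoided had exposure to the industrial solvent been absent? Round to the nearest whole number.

about 89 cases

p₁ = P(outcome | exposed) = 298/2127 = 0.1401
p₀ = P(outcome | unexposed) = 300/3056 = 0.098168
PN = (p₁ − p₀)/p₁ = (0.1401 − 0.098168) / 0.1401 ≈ 0.29932.
Attributable cases ≈ PN × (exposed cases) = 0.29932 × 298 ≈ 89.20.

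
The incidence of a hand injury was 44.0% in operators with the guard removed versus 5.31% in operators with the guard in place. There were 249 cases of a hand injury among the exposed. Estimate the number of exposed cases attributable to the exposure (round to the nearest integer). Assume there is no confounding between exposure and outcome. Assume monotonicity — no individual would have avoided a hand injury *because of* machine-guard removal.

p₁ = 0.44, p₀ = 0.0531.
PN = (p₁ − p₀)/p₁ = (0.44 − 0.0531) / 0.44 ≈ 0.87932.
Attributable cases ≈ PN × (exposed cases) = 0.87932 × 249 ≈ 218.95.

about 219 cases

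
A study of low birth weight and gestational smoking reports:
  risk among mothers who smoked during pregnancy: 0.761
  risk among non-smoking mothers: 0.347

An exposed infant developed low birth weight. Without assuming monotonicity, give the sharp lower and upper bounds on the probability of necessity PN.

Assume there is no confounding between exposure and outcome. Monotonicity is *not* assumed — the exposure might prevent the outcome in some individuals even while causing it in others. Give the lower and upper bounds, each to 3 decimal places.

Let p₁ = 0.761, p₀ = 0.347.
Under exogeneity alone the bounds on PN are max{0,(p₁−p₀)/p₁} ≤ PN ≤ min{1,(1−p₀)/p₁}.
  lower = (p₁ − p₀)/p₁ = 0.414 / 0.761 ≈ 0.5440
  upper = min{1, (1 − p₀)/p₁} = 0.653 / 0.761 ≈ 0.8581

0.544 ≤ PN ≤ 0.858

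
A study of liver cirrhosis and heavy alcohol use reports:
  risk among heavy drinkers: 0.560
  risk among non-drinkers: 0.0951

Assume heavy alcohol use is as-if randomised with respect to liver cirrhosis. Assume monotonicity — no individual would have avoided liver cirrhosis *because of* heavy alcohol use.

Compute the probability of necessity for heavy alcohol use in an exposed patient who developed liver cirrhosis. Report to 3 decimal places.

Let p₁ = 0.56, p₀ = 0.0951.
Under exogeneity and monotonicity, PN = (p₁ − p₀) / p₁.
PN = (0.56 − 0.0951) / 0.56 = 0.4649 / 0.56 ≈ 0.8302

PN ≈ 0.830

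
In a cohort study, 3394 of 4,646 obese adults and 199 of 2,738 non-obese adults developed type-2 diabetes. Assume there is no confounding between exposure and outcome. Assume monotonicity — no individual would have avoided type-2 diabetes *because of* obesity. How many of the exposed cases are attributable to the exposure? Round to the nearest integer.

about 3056 cases

p₁ = P(outcome | exposed) = 3394/4646 = 0.73052
p₀ = P(outcome | unexposed) = 199/2738 = 0.072681
PN = (p₁ − p₀)/p₁ = (0.73052 − 0.072681) / 0.73052 ≈ 0.90051.
Attributable cases ≈ PN × (exposed cases) = 0.90051 × 3394 ≈ 3056.33.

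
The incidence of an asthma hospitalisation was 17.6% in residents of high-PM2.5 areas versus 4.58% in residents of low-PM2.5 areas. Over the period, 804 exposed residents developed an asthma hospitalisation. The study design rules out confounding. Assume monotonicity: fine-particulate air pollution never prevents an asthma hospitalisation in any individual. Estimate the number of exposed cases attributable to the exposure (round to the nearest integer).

p₁ = 0.176, p₀ = 0.0458.
PN = (p₁ − p₀)/p₁ = (0.176 − 0.0458) / 0.176 ≈ 0.73977.
Attributable cases ≈ PN × (exposed cases) = 0.73977 × 804 ≈ 594.78.

about 595 cases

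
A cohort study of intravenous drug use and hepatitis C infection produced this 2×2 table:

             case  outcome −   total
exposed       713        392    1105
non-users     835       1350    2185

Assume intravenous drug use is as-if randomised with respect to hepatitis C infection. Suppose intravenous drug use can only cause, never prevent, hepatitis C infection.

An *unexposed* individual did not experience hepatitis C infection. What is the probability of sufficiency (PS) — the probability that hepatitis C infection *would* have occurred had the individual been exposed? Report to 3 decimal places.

PS ≈ 0.426

p₁ = P(outcome | exposed) = 713/1105 = 0.64525
p₀ = P(outcome | unexposed) = 835/2185 = 0.38215
Under exogeneity and monotonicity, PS = (p₁ − p₀)/(1 − p₀).
PS = (0.64525 − 0.38215) / 0.61785 ≈ 0.4258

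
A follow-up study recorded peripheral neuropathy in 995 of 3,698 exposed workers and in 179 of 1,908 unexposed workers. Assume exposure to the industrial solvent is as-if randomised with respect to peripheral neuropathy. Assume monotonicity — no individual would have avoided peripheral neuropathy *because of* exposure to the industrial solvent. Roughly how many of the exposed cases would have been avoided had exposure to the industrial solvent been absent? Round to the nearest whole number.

p₁ = P(outcome | exposed) = 995/3698 = 0.26906
p₀ = P(outcome | unexposed) = 179/1908 = 0.093816
PN = (p₁ − p₀)/p₁ = (0.26906 − 0.093816) / 0.26906 ≈ 0.65133.
Attributable cases ≈ PN × (exposed cases) = 0.65133 × 995 ≈ 648.07.

about 648 cases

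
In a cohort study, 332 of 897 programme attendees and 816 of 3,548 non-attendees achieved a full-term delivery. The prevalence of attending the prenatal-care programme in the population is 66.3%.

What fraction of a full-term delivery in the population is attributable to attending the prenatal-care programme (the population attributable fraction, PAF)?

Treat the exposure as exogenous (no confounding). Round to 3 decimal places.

PAF ≈ 0.288

p₁ = P(outcome | exposed) = 332/897 = 0.37012
p₀ = P(outcome | unexposed) = 816/3548 = 0.22999
Overall risk P(Y=1) = π·p₁ + (1−π)·p₀ = 0.663×0.37012 + 0.337×0.22999 = 0.3229.
Under exogeneity, PAF = [P(Y=1) − p₀] / P(Y=1).
PAF = (0.3229 − 0.22999) / 0.3229 ≈ 0.2877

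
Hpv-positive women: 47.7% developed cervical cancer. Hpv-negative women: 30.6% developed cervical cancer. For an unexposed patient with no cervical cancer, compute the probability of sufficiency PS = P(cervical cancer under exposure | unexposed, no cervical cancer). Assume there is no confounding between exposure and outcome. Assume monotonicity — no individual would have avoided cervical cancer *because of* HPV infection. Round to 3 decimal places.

p₁ = 0.477, p₀ = 0.306.
Under exogeneity and monotonicity, PS = (p₁ − p₀) / (1 − p₀).
PS = (0.477 − 0.306) / (1 − 0.306) = 0.171 / 0.694 ≈ 0.2464

PS ≈ 0.246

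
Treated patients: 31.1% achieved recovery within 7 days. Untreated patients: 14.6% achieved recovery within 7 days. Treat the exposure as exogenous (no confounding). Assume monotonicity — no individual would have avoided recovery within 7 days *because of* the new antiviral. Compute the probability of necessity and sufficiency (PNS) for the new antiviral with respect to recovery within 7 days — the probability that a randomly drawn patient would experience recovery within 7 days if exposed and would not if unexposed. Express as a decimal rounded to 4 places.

p₁ = 0.311, p₀ = 0.146.
Under exogeneity and monotonicity, PNS = p₁ − p₀.
PNS = 0.311 − 0.146 = 0.165

PNS ≈ 0.1650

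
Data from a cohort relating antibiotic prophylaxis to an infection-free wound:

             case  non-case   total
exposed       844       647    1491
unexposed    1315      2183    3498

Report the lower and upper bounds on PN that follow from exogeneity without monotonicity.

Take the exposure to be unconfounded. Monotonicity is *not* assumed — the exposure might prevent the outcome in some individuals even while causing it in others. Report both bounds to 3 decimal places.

p₁ = P(outcome | exposed) = 844/1491 = 0.56606
p₀ = P(outcome | unexposed) = 1315/3498 = 0.37593
Under exogeneity alone the bounds on PN are max{0,(p₁−p₀)/p₁} ≤ PN ≤ min{1,(1−p₀)/p₁}.
  lower = (p₁ − p₀)/p₁ = 0.19013 / 0.56606 ≈ 0.3359
  upper = min{1, (1 − p₀)/p₁} = 0.62407 / 0.56606 ≈ 1.1025 → capped at 1

0.336 ≤ PN ≤ 1.000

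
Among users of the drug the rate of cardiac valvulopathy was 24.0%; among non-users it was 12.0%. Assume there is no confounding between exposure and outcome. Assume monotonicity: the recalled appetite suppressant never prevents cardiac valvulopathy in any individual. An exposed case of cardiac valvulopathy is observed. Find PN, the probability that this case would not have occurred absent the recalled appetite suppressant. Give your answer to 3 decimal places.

PN ≈ 0.500

p₁ = 0.24, p₀ = 0.12.
Under exogeneity and monotonicity, PN = (p₁ − p₀) / p₁.
PN = (0.24 − 0.12) / 0.24 = 0.12 / 0.24 ≈ 0.5000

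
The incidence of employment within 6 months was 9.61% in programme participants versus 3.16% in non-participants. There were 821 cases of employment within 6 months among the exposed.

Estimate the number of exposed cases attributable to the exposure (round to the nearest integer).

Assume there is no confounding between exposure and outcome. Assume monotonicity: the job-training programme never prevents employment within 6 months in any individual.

about 551 cases

p₁ = 0.0961, p₀ = 0.0316.
PN = (p₁ − p₀)/p₁ = (0.0961 − 0.0316) / 0.0961 ≈ 0.67118.
Attributable cases ≈ PN × (exposed cases) = 0.67118 × 821 ≈ 551.04.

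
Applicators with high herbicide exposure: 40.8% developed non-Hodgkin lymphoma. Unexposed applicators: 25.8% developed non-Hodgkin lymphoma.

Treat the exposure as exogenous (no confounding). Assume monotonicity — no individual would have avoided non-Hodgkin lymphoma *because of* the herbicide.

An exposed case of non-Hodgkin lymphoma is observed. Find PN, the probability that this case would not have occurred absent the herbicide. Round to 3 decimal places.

p₁ = 0.408, p₀ = 0.258.
Under exogeneity and monotonicity, PN = (p₁ − p₀) / p₁.
PN = (0.408 − 0.258) / 0.408 = 0.15 / 0.408 ≈ 0.3676

PN ≈ 0.368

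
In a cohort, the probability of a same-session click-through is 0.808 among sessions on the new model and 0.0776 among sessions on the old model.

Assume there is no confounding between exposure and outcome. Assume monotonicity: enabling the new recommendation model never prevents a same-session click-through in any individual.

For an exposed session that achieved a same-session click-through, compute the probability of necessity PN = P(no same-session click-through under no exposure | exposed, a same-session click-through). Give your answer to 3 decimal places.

PN ≈ 0.904

Let p₁ = 0.808, p₀ = 0.0776.
Under exogeneity and monotonicity, PN = (p₁ − p₀) / p₁.
PN = (0.808 − 0.0776) / 0.808 = 0.7304 / 0.808 ≈ 0.9040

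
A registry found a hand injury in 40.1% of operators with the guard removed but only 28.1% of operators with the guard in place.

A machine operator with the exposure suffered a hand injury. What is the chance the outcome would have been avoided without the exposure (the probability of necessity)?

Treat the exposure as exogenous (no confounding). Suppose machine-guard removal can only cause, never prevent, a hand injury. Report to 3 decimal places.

p₁ = 0.401, p₀ = 0.281.
Under exogeneity and monotonicity, PN = (p₁ − p₀) / p₁.
PN = (0.401 − 0.281) / 0.401 = 0.12 / 0.401 ≈ 0.2993

PN ≈ 0.299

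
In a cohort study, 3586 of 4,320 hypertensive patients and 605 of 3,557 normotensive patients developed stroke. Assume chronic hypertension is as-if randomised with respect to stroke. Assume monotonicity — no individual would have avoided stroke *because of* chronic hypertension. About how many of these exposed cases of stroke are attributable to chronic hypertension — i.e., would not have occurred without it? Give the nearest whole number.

p₁ = P(outcome | exposed) = 3586/4320 = 0.83009
p₀ = P(outcome | unexposed) = 605/3557 = 0.17009
PN = (p₁ − p₀)/p₁ = (0.83009 − 0.17009) / 0.83009 ≈ 0.79510.
Attributable cases ≈ PN × (exposed cases) = 0.79510 × 3586 ≈ 2851.22.

about 2851 cases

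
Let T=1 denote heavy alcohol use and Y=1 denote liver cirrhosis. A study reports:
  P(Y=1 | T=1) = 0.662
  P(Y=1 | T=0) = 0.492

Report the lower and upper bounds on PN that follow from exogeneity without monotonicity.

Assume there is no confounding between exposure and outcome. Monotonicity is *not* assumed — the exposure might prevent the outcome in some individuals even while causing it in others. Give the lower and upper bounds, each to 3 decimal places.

0.257 ≤ PN ≤ 0.767

Let p₁ = 0.662, p₀ = 0.492.
Under exogeneity alone the bounds on PN are max{0,(p₁−p₀)/p₁} ≤ PN ≤ min{1,(1−p₀)/p₁}.
  lower = (p₁ − p₀)/p₁ = 0.17 / 0.662 ≈ 0.2568
  upper = min{1, (1 − p₀)/p₁} = 0.508 / 0.662 ≈ 0.7674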